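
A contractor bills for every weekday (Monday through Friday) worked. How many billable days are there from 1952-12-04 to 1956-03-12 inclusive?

853 weekdays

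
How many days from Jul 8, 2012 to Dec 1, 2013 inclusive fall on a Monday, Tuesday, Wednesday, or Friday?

Jul 8, 2012 is a Sunday.
That's 512 days from start to end, counting both.
512 = 7 × 73 + 1, so there are 73 full weeks plus 1 extra day.
Each full week contributes 4 days from the set (Mon, Tue, Wed, Fri): 73 × 4 = 292.
The 1 extra day is Sun — none qualify.
Total: 292 + 0 = 292.

292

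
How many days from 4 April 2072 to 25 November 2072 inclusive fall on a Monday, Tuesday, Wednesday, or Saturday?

4 April 2072 is a Monday.
That's 236 days from start to end, counting both.
236 = 7 × 33 + 5, so there are 33 full weeks plus 5 extra days.
Each full week contributes 4 days from the set (Mon, Tue, Wed, Sat): 33 × 4 = 132.
The 5 extra days are Mon, Tue, Wed, Thu, Fri — 3 of them qualify.
Total: 132 + 3 = 135.

135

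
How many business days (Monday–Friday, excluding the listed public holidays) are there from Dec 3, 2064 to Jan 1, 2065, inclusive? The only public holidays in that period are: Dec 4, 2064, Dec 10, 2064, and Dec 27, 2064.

Dec 3, 2064 is a Wednesday.
That's 30 days from start to end, counting both.
30 = 7 × 4 + 2, so there are 4 full weeks plus 2 extra days.
Each full week contributes 5 weekdays (Mon–Fri): 4 × 5 = 20.
The 2 extra days are Wed, Thu — 2 of them qualify.
Total: 20 + 2 = 22.
Holidays: Dec 4, 2064 (Thu); Dec 10, 2064 (Wed); Dec 27, 2064 (Sat).
2 of the 3 holidays fall on weekdays; the rest are weekends and were already excluded.
Business days: 22 − 2 = 20.

20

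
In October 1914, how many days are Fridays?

5

1914-10-01 is a Thursday.
That's 31 days from start to end, counting both.
31 = 7 × 4 + 3, so there are 4 full weeks plus 3 extra days.
Each full week contributes one Friday: 4 so far.
The 3 extra days are Thursday, Friday, Saturday — 1 of them qualifies.
Total: 4 + 1 = 5.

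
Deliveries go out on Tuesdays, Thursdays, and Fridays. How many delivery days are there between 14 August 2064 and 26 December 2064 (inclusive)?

59

14 August 2064 is a Thursday.
From 14 August 2064 to 26 December 2064 is 135 days inclusive.
135 = 7 × 19 + 2, so there are 19 full weeks plus 2 extra days.
Each full week contributes 3 days from the set (Tue, Thu, Fri): 19 × 3 = 57.
The 2 extra days are Thu, Fri — 2 of them qualify.
Total: 57 + 2 = 59.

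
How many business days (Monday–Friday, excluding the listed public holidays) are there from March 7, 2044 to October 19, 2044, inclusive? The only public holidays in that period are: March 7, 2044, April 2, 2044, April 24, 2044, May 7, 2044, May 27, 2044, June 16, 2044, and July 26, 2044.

159

March 7, 2044 is a Monday.
From March 7, 2044 to October 19, 2044 is 227 days inclusive.
227 = 7 × 32 + 3, so there are 32 full weeks plus 3 extra days.
Each full week contributes 5 weekdays (Mon–Fri): 32 × 5 = 160.
The 3 extra days are Monday, Tuesday, Wednesday — 3 of them qualify.
Total: 160 + 3 = 163.
Holidays: March 7, 2044 (Mon); April 2, 2044 (Sat); April 24, 2044 (Sun); May 7, 2044 (Sat); May 27, 2044 (Fri); June 16, 2044 (Thu); July 26, 2044 (Tue).
4 of the 7 holidays fall on weekdays; the rest are weekends and were already excluded.
Business days: 163 − 4 = 159.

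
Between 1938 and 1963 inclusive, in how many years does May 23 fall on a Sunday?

3

Day of week of May 23 in each year:
1938: Mon, 1939: Tue, 1940: Thu, 1941: Fri, 1942: Sat, 1943: Sun ✓, 1944: Tue, 1945: Wed, 1946: Thu, 1947: Fri, 1948: Sun ✓, 1949: Mon, 1950: Tue, 1951: Wed, 1952: Fri, 1953: Sat, 1954: Sun ✓, 1955: Mon, 1956: Wed, 1957: Thu, 1958: Fri, 1959: Sat, 1960: Mon, 1961: Tue, 1962: Wed, 1963: Thu
Sundays: 1943, 1948, 1954.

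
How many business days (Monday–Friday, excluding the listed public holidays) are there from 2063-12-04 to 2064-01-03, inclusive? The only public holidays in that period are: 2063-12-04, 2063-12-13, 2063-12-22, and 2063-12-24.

20 business days

2063-12-04 is a Tuesday.
That's 31 days from start to end, counting both.
31 = 7 × 4 + 3, so there are 4 full weeks plus 3 extra days.
Each full week contributes 5 weekdays (Mon–Fri): 4 × 5 = 20.
The 3 extra days are Tuesday, Wednesday, Thursday — 3 of them qualify.
Total: 20 + 3 = 23.
Holidays: 2063-12-04 (Tue); 2063-12-13 (Thu); 2063-12-22 (Sat); 2063-12-24 (Mon).
3 of the 4 holidays fall on weekdays; the rest are weekends and were already excluded.
Business days: 23 − 3 = 20.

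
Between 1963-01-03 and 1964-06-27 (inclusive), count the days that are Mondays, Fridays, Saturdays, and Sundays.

1963-01-03 is a Thursday.
From 1963-01-03 to 1964-06-27 is 542 days inclusive.
542 = 7 × 77 + 3, so there are 77 full weeks plus 3 extra days.
Each full week contributes 4 days from the set (Mon, Fri, Sat, Sun): 77 × 4 = 308.
The 3 extra days are Thursday, Friday, Saturday — 2 of them qualify.
Total: 308 + 2 = 310.

310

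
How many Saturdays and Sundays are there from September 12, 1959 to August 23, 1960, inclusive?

September 12, 1959 is a Saturday.
The range spans 347 days (inclusive of both endpoints).
347 = 7 × 49 + 4, so there are 49 full weeks plus 4 extra days.
Each full week contributes 2 weekend days (Sat, Sun): 49 × 2 = 98.
The 4 extra days are Sat, Sun, Mon, Tue — 2 of them qualify.
Total: 98 + 2 = 100.

100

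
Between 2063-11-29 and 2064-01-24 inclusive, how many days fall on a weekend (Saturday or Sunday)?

2063-11-29 is a Thursday.
The range spans 57 days (inclusive of both endpoints).
57 = 7 × 8 + 1, so there are 8 full weeks plus 1 extra day.
Each full week contributes 2 weekend days (Sat, Sun): 8 × 2 = 16.
The 1 extra day is Thursday — none qualify.
Total: 16 + 0 = 16.

16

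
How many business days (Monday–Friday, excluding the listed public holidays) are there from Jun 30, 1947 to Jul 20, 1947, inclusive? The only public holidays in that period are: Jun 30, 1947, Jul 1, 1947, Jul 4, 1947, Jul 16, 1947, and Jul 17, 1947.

10 business days

Jun 30, 1947 is a Monday.
That's 21 days from start to end, counting both.
21 = 7 × 3, so the span is exactly 3 full weeks.
Each full week contributes 5 weekdays (Mon–Fri): 3 × 5 = 15.
Total: 15.
Holidays: Jun 30, 1947 (Mon); Jul 1, 1947 (Tue); Jul 4, 1947 (Fri); Jul 16, 1947 (Wed); Jul 17, 1947 (Thu).
All 5 holidays fall on weekdays, so subtract 5.
Business days: 15 − 5 = 10.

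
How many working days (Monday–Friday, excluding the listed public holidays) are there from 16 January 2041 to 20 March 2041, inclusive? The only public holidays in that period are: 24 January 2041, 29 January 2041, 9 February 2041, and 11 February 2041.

43 working days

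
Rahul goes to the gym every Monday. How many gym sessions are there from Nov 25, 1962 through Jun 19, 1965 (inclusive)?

Nov 25, 1962 is a Sunday.
The range spans 938 days (inclusive of both endpoints).
938 = 7 × 134, so the span is exactly 134 full weeks.
Each full week contributes one Monday: 134 so far.

134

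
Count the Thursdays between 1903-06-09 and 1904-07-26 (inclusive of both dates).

59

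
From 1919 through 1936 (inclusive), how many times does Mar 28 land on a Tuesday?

2

Day of week of March 28 in each year:
1919: Fri, 1920: Sun, 1921: Mon, 1922: Tue ✓, 1923: Wed, 1924: Fri, 1925: Sat, 1926: Sun, 1927: Mon, 1928: Wed, 1929: Thu, 1930: Fri, 1931: Sat, 1932: Mon, 1933: Tue ✓, 1934: Wed, 1935: Thu, 1936: Sat
Tuesdays: 1922, 1933.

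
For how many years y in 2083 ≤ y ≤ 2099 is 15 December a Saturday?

Day of week of December 15 in each year:
2083: Wed, 2084: Fri, 2085: Sat ✓, 2086: Sun, 2087: Mon, 2088: Wed, 2089: Thu, 2090: Fri, 2091: Sat ✓, 2092: Mon, 2093: Tue, 2094: Wed, 2095: Thu, 2096: Sat ✓, 2097: Sun, 2098: Mon, 2099: Tue
Saturdays: 2085, 2091, 2096.

3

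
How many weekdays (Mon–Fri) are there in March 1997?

1997-03-01 is a Saturday.
The range spans 31 days (inclusive of both endpoints).
31 = 7 × 4 + 3, so there are 4 full weeks plus 3 extra days.
Each full week contributes 5 weekdays (Mon–Fri): 4 × 5 = 20.
The 3 extra days are Sat, Sun, Mon — 1 of them qualifies.
Total: 20 + 1 = 21.

21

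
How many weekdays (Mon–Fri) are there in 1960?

261

1960-01-01 is a Friday.
The range spans 366 days (inclusive of both endpoints).
366 = 7 × 52 + 2, so there are 52 full weeks plus 2 extra days.
Each full week contributes 5 weekdays (Mon–Fri): 52 × 5 = 260.
The 2 extra days are Friday, Saturday — 1 of them qualifies.
Total: 260 + 1 = 261.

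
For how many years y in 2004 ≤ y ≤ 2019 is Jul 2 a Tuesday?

Day of week of July 2 in each year:
2004: Fri, 2005: Sat, 2006: Sun, 2007: Mon, 2008: Wed, 2009: Thu, 2010: Fri, 2011: Sat, 2012: Mon, 2013: Tue ✓, 2014: Wed, 2015: Thu, 2016: Sat, 2017: Sun, 2018: Mon, 2019: Tue ✓
Tuesdays: 2013, 2019.

2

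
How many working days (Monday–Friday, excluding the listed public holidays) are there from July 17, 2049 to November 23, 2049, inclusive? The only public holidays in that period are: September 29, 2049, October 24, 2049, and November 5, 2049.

90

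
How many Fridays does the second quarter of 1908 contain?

April 1, 1908 is a Wednesday.
From April 1, 1908 to June 30, 1908 is 91 days inclusive.
91 = 7 × 13, so the span is exactly 13 full weeks.
Each full week contributes one Friday: 13 so far.
Total: 13.

13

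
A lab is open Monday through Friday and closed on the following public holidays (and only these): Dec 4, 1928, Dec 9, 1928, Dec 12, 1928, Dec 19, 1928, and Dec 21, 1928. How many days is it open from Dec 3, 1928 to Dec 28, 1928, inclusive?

Dec 3, 1928 is a Monday.
From Dec 3, 1928 to Dec 28, 1928 is 26 days inclusive.
26 = 7 × 3 + 5, so there are 3 full weeks plus 5 extra days.
Each full week contributes 5 weekdays (Mon–Fri): 3 × 5 = 15.
The 5 extra days are Monday, Tuesday, Wednesday, Thursday, Friday — 5 of them qualify.
Total: 15 + 5 = 20.
Holidays: Dec 4, 1928 (Tue); Dec 9, 1928 (Sun); Dec 12, 1928 (Wed); Dec 19, 1928 (Wed); Dec 21, 1928 (Fri).
4 of the 5 holidays fall on weekdays; the rest are weekends and were already excluded.
Business days: 20 − 4 = 16.

16 working days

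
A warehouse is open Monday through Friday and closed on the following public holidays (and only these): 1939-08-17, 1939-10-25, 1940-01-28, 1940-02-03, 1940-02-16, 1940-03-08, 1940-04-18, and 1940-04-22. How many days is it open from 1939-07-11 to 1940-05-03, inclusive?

208

1939-07-11 is a Tuesday.
From 1939-07-11 to 1940-05-03 is 298 days inclusive.
298 = 7 × 42 + 4, so there are 42 full weeks plus 4 extra days.
Each full week contributes 5 weekdays (Mon–Fri): 42 × 5 = 210.
The 4 extra days are Tuesday, Wednesday, Thursday, Friday — 4 of them qualify.
Total: 210 + 4 = 214.
Holidays: 1939-08-17 (Thu); 1939-10-25 (Wed); 1940-01-28 (Sun); 1940-02-03 (Sat); 1940-02-16 (Fri); 1940-03-08 (Fri); 1940-04-18 (Thu); 1940-04-22 (Mon).
6 of the 8 holidays fall on weekdays; the rest are weekends and were already excluded.
Business days: 214 − 6 = 208.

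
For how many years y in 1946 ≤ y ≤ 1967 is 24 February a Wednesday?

Day of week of February 24 in each year:
1946: Sun, 1947: Mon, 1948: Tue, 1949: Thu, 1950: Fri, 1951: Sat, 1952: Sun, 1953: Tue, 1954: Wed ✓, 1955: Thu, 1956: Fri, 1957: Sun, 1958: Mon, 1959: Tue, 1960: Wed ✓, 1961: Fri, 1962: Sat, 1963: Sun, 1964: Mon, 1965: Wed ✓, 1966: Thu, 1967: Fri
Wednesdays: 1954, 1960, 1965.

3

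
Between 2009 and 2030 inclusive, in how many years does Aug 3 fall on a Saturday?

4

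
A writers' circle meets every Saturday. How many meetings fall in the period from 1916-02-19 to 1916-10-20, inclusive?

1916-02-19 is a Saturday.
That's 245 days from start to end, counting both.
245 = 7 × 35, so the span is exactly 35 full weeks.
Each full week contributes one Saturday: 35 so far.

35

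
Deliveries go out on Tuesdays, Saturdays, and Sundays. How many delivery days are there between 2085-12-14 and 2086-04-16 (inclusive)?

2085-12-14 is a Friday.
The range spans 124 days (inclusive of both endpoints).
124 = 7 × 17 + 5, so there are 17 full weeks plus 5 extra days.
Each full week contributes 3 days from the set (Tue, Sat, Sun): 17 × 3 = 51.
The 5 extra days are Friday, Saturday, Sunday, Monday, Tuesday — 3 of them qualify.
Total: 51 + 3 = 54.

54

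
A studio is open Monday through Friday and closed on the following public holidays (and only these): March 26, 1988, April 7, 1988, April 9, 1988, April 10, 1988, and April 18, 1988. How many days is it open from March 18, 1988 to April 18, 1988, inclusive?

20

March 18, 1988 is a Friday.
From March 18, 1988 to April 18, 1988 is 32 days inclusive.
32 = 7 × 4 + 4, so there are 4 full weeks plus 4 extra days.
Each full week contributes 5 weekdays (Mon–Fri): 4 × 5 = 20.
The 4 extra days are Fri, Sat, Sun, Mon — 2 of them qualify.
Total: 20 + 2 = 22.
Holidays: March 26, 1988 (Sat); April 7, 1988 (Thu); April 9, 1988 (Sat); April 10, 1988 (Sun); April 18, 1988 (Mon).
2 of the 5 holidays fall on weekdays; the rest are weekends and were already excluded.
Business days: 22 − 2 = 20.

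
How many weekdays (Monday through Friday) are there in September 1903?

22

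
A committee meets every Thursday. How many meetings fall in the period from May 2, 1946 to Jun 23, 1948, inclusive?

May 2, 1946 is a Thursday.
That's 784 days from start to end, counting both.
784 = 7 × 112, so the span is exactly 112 full weeks.
Each full week contributes one Thursday: 112 so far.
Total: 112.

112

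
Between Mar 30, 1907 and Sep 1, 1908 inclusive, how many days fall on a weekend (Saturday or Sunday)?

Mar 30, 1907 is a Saturday.
From Mar 30, 1907 to Sep 1, 1908 is 522 days inclusive.
522 = 7 × 74 + 4, so there are 74 full weeks plus 4 extra days.
Each full week contributes 2 weekend days (Sat, Sun): 74 × 2 = 148.
The 4 extra days are Saturday, Sunday, Monday, Tuesday — 2 of them qualify.
Total: 148 + 2 = 150.

150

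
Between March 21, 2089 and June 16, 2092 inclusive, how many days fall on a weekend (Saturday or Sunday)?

March 21, 2089 is a Monday.
That's 1184 days from start to end, counting both.
1184 = 7 × 169 + 1, so there are 169 full weeks plus 1 extra day.
Each full week contributes 2 weekend days (Sat, Sun): 169 × 2 = 338.
The 1 extra day is Mon — none qualify.
Total: 338 + 0 = 338.

338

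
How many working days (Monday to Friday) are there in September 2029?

September 1, 2029 is a Saturday.
That's 30 days from start to end, counting both.
30 = 7 × 4 + 2, so there are 4 full weeks plus 2 extra days.
Each full week contributes 5 weekdays (Mon–Fri): 4 × 5 = 20.
The 2 extra days are Saturday, Sunday — none qualify.
Total: 20 + 0 = 20.

20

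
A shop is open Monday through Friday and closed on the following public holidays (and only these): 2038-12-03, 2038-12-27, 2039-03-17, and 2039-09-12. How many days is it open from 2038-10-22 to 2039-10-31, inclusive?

2038-10-22 is a Friday.
From 2038-10-22 to 2039-10-31 is 375 days inclusive.
375 = 7 × 53 + 4, so there are 53 full weeks plus 4 extra days.
Each full week contributes 5 weekdays (Mon–Fri): 53 × 5 = 265.
The 4 extra days are Friday, Saturday, Sunday, Monday — 2 of them qualify.
Total: 265 + 2 = 267.
Holidays: 2038-12-03 (Fri); 2038-12-27 (Mon); 2039-03-17 (Thu); 2039-09-12 (Mon).
All 4 holidays fall on weekdays, so subtract 4.
Business days: 267 − 4 = 263.

263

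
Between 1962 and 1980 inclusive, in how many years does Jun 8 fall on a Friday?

3

Day of week of June 8 in each year:
1962: Fri ✓, 1963: Sat, 1964: Mon, 1965: Tue, 1966: Wed, 1967: Thu, 1968: Sat, 1969: Sun, 1970: Mon, 1971: Tue, 1972: Thu, 1973: Fri ✓, 1974: Sat, 1975: Sun, 1976: Tue, 1977: Wed, 1978: Thu, 1979: Fri ✓, 1980: Sun
Fridays: 1962, 1973, 1979.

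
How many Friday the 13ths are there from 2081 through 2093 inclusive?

22

Friday-the-13ths by year:
2081: Jun
2082: Feb, Mar, Nov
2083: Aug
2084: Oct
2085: Apr, Jul
2086: Sep, Dec
2087: Jun
2088: Feb, Aug
2089: May
2090: Jan, Oct
2091: Apr, Jul
2092: Jun
2093: Feb, Mar, Nov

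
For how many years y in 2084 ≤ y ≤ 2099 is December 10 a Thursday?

2

Day of week of December 10 in each year:
2084: Sun, 2085: Mon, 2086: Tue, 2087: Wed, 2088: Fri, 2089: Sat, 2090: Sun, 2091: Mon, 2092: Wed, 2093: Thu ✓, 2094: Fri, 2095: Sat, 2096: Mon, 2097: Tue, 2098: Wed, 2099: Thu ✓
Thursdays: 2093, 2099.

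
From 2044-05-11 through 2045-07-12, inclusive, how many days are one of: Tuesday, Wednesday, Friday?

2044-05-11 is a Wednesday.
From 2044-05-11 to 2045-07-12 is 428 days inclusive.
428 = 7 × 61 + 1, so there are 61 full weeks plus 1 extra day.
Each full week contributes 3 days from the set (Tue, Wed, Fri): 61 × 3 = 183.
The 1 extra day is Wed — 1 of them qualifies.
Total: 183 + 1 = 184.

184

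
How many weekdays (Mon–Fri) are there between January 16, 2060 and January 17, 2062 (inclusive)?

523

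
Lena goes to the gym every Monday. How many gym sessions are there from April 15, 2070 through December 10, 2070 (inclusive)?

34 Mondays

April 15, 2070 is a Tuesday.
The range spans 240 days (inclusive of both endpoints).
240 = 7 × 34 + 2, so there are 34 full weeks plus 2 extra days.
Each full week contributes one Monday: 34 so far.
The 2 extra days are Tuesday, Wednesday — none qualify.
Total: 34 + 0 = 34.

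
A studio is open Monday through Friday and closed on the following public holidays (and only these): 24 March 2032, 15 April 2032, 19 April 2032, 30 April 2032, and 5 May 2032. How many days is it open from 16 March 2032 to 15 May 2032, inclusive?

16 March 2032 is a Tuesday.
That's 61 days from start to end, counting both.
61 = 7 × 8 + 5, so there are 8 full weeks plus 5 extra days.
Each full week contributes 5 weekdays (Mon–Fri): 8 × 5 = 40.
The 5 extra days are Tue, Wed, Thu, Fri, Sat — 4 of them qualify.
Total: 40 + 4 = 44.
Holidays: 24 March 2032 (Wed); 15 April 2032 (Thu); 19 April 2032 (Mon); 30 April 2032 (Fri); 5 May 2032 (Wed).
All 5 holidays fall on weekdays, so subtract 5.
Business days: 44 − 5 = 39.

39 working days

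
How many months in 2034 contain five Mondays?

4

A month has five Mondays exactly when Monday falls within its first (length − 28) days.
Jan: 31 days, starts Sun → 5 of Sun, Mon, Tue ✓
Feb: 28 days, starts Wed → 5 of (none)
Mar: 31 days, starts Wed → 5 of Wed, Thu, Fri
Apr: 30 days, starts Sat → 5 of Sat, Sun
May: 31 days, starts Mon → 5 of Mon, Tue, Wed ✓
Jun: 30 days, starts Thu → 5 of Thu, Fri
Jul: 31 days, starts Sat → 5 of Sat, Sun, Mon ✓
Aug: 31 days, starts Tue → 5 of Tue, Wed, Thu
Sep: 30 days, starts Fri → 5 of Fri, Sat
Oct: 31 days, starts Sun → 5 of Sun, Mon, Tue ✓
Nov: 30 days, starts Wed → 5 of Wed, Thu
Dec: 31 days, starts Fri → 5 of Fri, Sat, Sun
Months with five Mondays: Jan, May, Jul, Oct.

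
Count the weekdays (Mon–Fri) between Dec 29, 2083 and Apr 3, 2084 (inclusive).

69 weekdays

Dec 29, 2083 is a Wednesday.
From Dec 29, 2083 to Apr 3, 2084 is 97 days inclusive.
97 = 7 × 13 + 6, so there are 13 full weeks plus 6 extra days.
Each full week contributes 5 weekdays (Mon–Fri): 13 × 5 = 65.
The 6 extra days are Wed, Thu, Fri, Sat, Sun, Mon — 4 of them qualify.
Total: 65 + 4 = 69.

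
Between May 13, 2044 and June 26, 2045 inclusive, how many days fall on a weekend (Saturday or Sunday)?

May 13, 2044 is a Friday.
From May 13, 2044 to June 26, 2045 is 410 days inclusive.
410 = 7 × 58 + 4, so there are 58 full weeks plus 4 extra days.
Each full week contributes 2 weekend days (Sat, Sun): 58 × 2 = 116.
The 4 extra days are Friday, Saturday, Sunday, Monday — 2 of them qualify.
Total: 116 + 2 = 118.

118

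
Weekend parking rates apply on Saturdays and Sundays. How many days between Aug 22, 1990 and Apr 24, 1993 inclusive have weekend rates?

279

Aug 22, 1990 is a Wednesday.
From Aug 22, 1990 to Apr 24, 1993 is 977 days inclusive.
977 = 7 × 139 + 4, so there are 139 full weeks plus 4 extra days.
Each full week contributes 2 weekend days (Sat, Sun): 139 × 2 = 278.
The 4 extra days are Wednesday, Thursday, Friday, Saturday — 1 of them qualifies.
Total: 278 + 1 = 279.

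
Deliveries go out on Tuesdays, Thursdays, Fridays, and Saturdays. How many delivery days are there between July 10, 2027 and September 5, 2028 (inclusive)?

242

July 10, 2027 is a Saturday.
From July 10, 2027 to September 5, 2028 is 424 days inclusive.
424 = 7 × 60 + 4, so there are 60 full weeks plus 4 extra days.
Each full week contributes 4 days from the set (Tue, Thu, Fri, Sat): 60 × 4 = 240.
The 4 extra days are Saturday, Sunday, Monday, Tuesday — 2 of them qualify.
Total: 240 + 2 = 242.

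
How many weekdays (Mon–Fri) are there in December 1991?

22 weekdays

1991-12-01 is a Sunday.
The range spans 31 days (inclusive of both endpoints).
31 = 7 × 4 + 3, so there are 4 full weeks plus 3 extra days.
Each full week contributes 5 weekdays (Mon–Fri): 4 × 5 = 20.
The 3 extra days are Sun, Mon, Tue — 2 of them qualify.
Total: 20 + 2 = 22.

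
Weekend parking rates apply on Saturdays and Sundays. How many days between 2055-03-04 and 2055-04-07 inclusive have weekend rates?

2055-03-04 is a Thursday.
From 2055-03-04 to 2055-04-07 is 35 days inclusive.
35 = 7 × 5, so the span is exactly 5 full weeks.
Each full week contributes 2 weekend days (Sat, Sun): 5 × 2 = 10.

10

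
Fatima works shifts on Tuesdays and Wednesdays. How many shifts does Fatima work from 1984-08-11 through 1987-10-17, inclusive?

332

1984-08-11 is a Saturday.
The range spans 1163 days (inclusive of both endpoints).
1163 = 7 × 166 + 1, so there are 166 full weeks plus 1 extra day.
Each full week contributes 2 days from the set (Tue, Wed): 166 × 2 = 332.
The 1 extra day is Sat — none qualify.
Total: 332 + 0 = 332.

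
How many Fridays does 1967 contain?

52

1967-01-01 is a Sunday.
The range spans 365 days (inclusive of both endpoints).
365 = 7 × 52 + 1, so there are 52 full weeks plus 1 extra day.
Each full week contributes one Friday: 52 so far.
The 1 extra day is Sunday — none qualify.
Total: 52 + 0 = 52.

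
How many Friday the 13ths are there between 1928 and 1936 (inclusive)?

18

Friday-the-13ths by year:
1928: Jan, Apr, Jul
1929: Sep, Dec
1930: Jun
1931: Feb, Mar, Nov
1932: May
1933: Jan, Oct
1934: Apr, Jul
1935: Sep, Dec
1936: Mar, Nov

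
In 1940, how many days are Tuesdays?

January 1, 1940 is a Monday.
The range spans 366 days (inclusive of both endpoints).
366 = 7 × 52 + 2, so there are 52 full weeks plus 2 extra days.
Each full week contributes one Tuesday: 52 so far.
The 2 extra days are Monday, Tuesday — 1 of them qualifies.
Total: 52 + 1 = 53.

53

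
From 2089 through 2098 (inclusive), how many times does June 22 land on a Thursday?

1

Day of week of June 22 in each year:
2089: Wed, 2090: Thu ✓, 2091: Fri, 2092: Sun, 2093: Mon, 2094: Tue, 2095: Wed, 2096: Fri, 2097: Sat, 2098: Sun
Thursdays: 2090.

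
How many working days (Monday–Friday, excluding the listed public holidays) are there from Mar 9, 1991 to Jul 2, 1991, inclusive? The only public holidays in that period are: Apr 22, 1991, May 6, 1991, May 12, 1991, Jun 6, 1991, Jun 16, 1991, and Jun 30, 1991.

79

Mar 9, 1991 is a Saturday.
That's 116 days from start to end, counting both.
116 = 7 × 16 + 4, so there are 16 full weeks plus 4 extra days.
Each full week contributes 5 weekdays (Mon–Fri): 16 × 5 = 80.
The 4 extra days are Sat, Sun, Mon, Tue — 2 of them qualify.
Total: 80 + 2 = 82.
Holidays: Apr 22, 1991 (Mon); May 6, 1991 (Mon); May 12, 1991 (Sun); Jun 6, 1991 (Thu); Jun 16, 1991 (Sun); Jun 30, 1991 (Sun).
3 of the 6 holidays fall on weekdays; the rest are weekends and were already excluded.
Business days: 82 − 3 = 79.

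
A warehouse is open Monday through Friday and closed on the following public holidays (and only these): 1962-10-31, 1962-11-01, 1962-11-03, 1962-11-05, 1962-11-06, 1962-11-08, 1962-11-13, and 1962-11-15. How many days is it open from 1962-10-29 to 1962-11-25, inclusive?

13 business days

1962-10-29 is a Monday.
The range spans 28 days (inclusive of both endpoints).
28 = 7 × 4, so the span is exactly 4 full weeks.
Each full week contributes 5 weekdays (Mon–Fri): 4 × 5 = 20.
Total: 20.
Holidays: 1962-10-31 (Wed); 1962-11-01 (Thu); 1962-11-03 (Sat); 1962-11-05 (Mon); 1962-11-06 (Tue); 1962-11-08 (Thu); 1962-11-13 (Tue); 1962-11-15 (Thu).
7 of the 8 holidays fall on weekdays; the rest are weekends and were already excluded.
Business days: 20 − 7 = 13.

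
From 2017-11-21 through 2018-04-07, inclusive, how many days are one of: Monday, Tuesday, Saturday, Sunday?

2017-11-21 is a Tuesday.
The range spans 138 days (inclusive of both endpoints).
138 = 7 × 19 + 5, so there are 19 full weeks plus 5 extra days.
Each full week contributes 4 days from the set (Mon, Tue, Sat, Sun): 19 × 4 = 76.
The 5 extra days are Tuesday, Wednesday, Thursday, Friday, Saturday — 2 of them qualify.
Total: 76 + 2 = 78.

78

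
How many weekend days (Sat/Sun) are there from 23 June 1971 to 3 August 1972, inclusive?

23 June 1971 is a Wednesday.
From 23 June 1971 to 3 August 1972 is 408 days inclusive.
408 = 7 × 58 + 2, so there are 58 full weeks plus 2 extra days.
Each full week contributes 2 weekend days (Sat, Sun): 58 × 2 = 116.
The 2 extra days are Wed, Thu — none qualify.
Total: 116 + 0 = 116.

116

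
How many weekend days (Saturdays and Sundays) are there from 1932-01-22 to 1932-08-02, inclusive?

1932-01-22 is a Friday.
The range spans 194 days (inclusive of both endpoints).
194 = 7 × 27 + 5, so there are 27 full weeks plus 5 extra days.
Each full week contributes 2 weekend days (Sat, Sun): 27 × 2 = 54.
The 5 extra days are Fri, Sat, Sun, Mon, Tue — 2 of them qualify.
Total: 54 + 2 = 56.

56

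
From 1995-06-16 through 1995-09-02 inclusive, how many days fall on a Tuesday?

1995-06-16 is a Friday.
That's 79 days from start to end, counting both.
79 = 7 × 11 + 2, so there are 11 full weeks plus 2 extra days.
Each full week contributes one Tuesday: 11 so far.
The 2 extra days are Fri, Sat — none qualify.
Total: 11 + 0 = 11.

11 Tuesdays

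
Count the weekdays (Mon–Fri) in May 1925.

21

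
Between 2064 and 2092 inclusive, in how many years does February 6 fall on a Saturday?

Day of week of February 6 in each year:
2064: Wed, 2065: Fri, 2066: Sat ✓, 2067: Sun, 2068: Mon, 2069: Wed, 2070: Thu, 2071: Fri, 2072: Sat ✓, 2073: Mon, 2074: Tue, 2075: Wed, 2076: Thu, 2077: Sat ✓, 2078: Sun, 2079: Mon, 2080: Tue, 2081: Thu, 2082: Fri, 2083: Sat ✓, 2084: Sun, 2085: Tue, 2086: Wed, 2087: Thu, 2088: Fri, 2089: Sun, 2090: Mon, 2091: Tue, 2092: Wed
Saturdays: 2066, 2072, 2077, 2083.

4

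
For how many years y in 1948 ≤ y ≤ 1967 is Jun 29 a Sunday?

2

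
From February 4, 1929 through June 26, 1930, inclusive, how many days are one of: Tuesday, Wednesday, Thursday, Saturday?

February 4, 1929 is a Monday.
From February 4, 1929 to June 26, 1930 is 508 days inclusive.
508 = 7 × 72 + 4, so there are 72 full weeks plus 4 extra days.
Each full week contributes 4 days from the set (Tue, Wed, Thu, Sat): 72 × 4 = 288.
The 4 extra days are Monday, Tuesday, Wednesday, Thursday — 3 of them qualify.
Total: 288 + 3 = 291.

291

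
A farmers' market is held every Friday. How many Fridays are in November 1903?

4

1 November 1903 is a Sunday.
From 1 November 1903 to 30 November 1903 is 30 days inclusive.
30 = 7 × 4 + 2, so there are 4 full weeks plus 2 extra days.
Each full week contributes one Friday: 4 so far.
The 2 extra days are Sun, Mon — none qualify.
Total: 4 + 0 = 4.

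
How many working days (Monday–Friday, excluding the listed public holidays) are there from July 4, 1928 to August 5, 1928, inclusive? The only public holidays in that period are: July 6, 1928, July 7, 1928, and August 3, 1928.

21 working days

July 4, 1928 is a Wednesday.
From July 4, 1928 to August 5, 1928 is 33 days inclusive.
33 = 7 × 4 + 5, so there are 4 full weeks plus 5 extra days.
Each full week contributes 5 weekdays (Mon–Fri): 4 × 5 = 20.
The 5 extra days are Wed, Thu, Fri, Sat, Sun — 3 of them qualify.
Total: 20 + 3 = 23.
Holidays: July 6, 1928 (Fri); July 7, 1928 (Sat); August 3, 1928 (Fri).
2 of the 3 holidays fall on weekdays; the rest are weekends and were already excluded.
Business days: 23 − 2 = 21.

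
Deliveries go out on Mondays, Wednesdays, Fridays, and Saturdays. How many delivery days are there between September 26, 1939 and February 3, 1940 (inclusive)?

September 26, 1939 is a Tuesday.
That's 131 days from start to end, counting both.
131 = 7 × 18 + 5, so there are 18 full weeks plus 5 extra days.
Each full week contributes 4 days from the set (Mon, Wed, Fri, Sat): 18 × 4 = 72.
The 5 extra days are Tue, Wed, Thu, Fri, Sat — 3 of them qualify.
Total: 72 + 3 = 75.

75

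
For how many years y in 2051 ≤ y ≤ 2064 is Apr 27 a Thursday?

Day of week of April 27 in each year:
2051: Thu ✓, 2052: Sat, 2053: Sun, 2054: Mon, 2055: Tue, 2056: Thu ✓, 2057: Fri, 2058: Sat, 2059: Sun, 2060: Tue, 2061: Wed, 2062: Thu ✓, 2063: Fri, 2064: Sun
Thursdays: 2051, 2056, 2062.

3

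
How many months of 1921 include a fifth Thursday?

4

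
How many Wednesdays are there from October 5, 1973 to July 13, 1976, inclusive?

144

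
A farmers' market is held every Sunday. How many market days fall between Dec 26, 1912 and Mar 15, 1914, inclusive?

64

Dec 26, 1912 is a Thursday.
The range spans 445 days (inclusive of both endpoints).
445 = 7 × 63 + 4, so there are 63 full weeks plus 4 extra days.
Each full week contributes one Sunday: 63 so far.
The 4 extra days are Thu, Fri, Sat, Sun — 1 of them qualifies.
Total: 63 + 1 = 64.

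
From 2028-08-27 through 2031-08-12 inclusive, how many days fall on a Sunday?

155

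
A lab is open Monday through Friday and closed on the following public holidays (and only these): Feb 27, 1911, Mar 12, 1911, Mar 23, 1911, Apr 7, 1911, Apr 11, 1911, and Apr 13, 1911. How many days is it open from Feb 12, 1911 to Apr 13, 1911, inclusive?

Feb 12, 1911 is a Sunday.
From Feb 12, 1911 to Apr 13, 1911 is 61 days inclusive.
61 = 7 × 8 + 5, so there are 8 full weeks plus 5 extra days.
Each full week contributes 5 weekdays (Mon–Fri): 8 × 5 = 40.
The 5 extra days are Sunday, Monday, Tuesday, Wednesday, Thursday — 4 of them qualify.
Total: 40 + 4 = 44.
Holidays: Feb 27, 1911 (Mon); Mar 12, 1911 (Sun); Mar 23, 1911 (Thu); Apr 7, 1911 (Fri); Apr 11, 1911 (Tue); Apr 13, 1911 (Thu).
5 of the 6 holidays fall on weekdays; the rest are weekends and were already excluded.
Business days: 44 − 5 = 39.

39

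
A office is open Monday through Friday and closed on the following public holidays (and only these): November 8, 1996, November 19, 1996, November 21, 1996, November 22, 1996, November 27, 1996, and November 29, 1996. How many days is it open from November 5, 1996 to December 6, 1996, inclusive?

November 5, 1996 is a Tuesday.
That's 32 days from start to end, counting both.
32 = 7 × 4 + 4, so there are 4 full weeks plus 4 extra days.
Each full week contributes 5 weekdays (Mon–Fri): 4 × 5 = 20.
The 4 extra days are Tue, Wed, Thu, Fri — 4 of them qualify.
Total: 20 + 4 = 24.
Holidays: November 8, 1996 (Fri); November 19, 1996 (Tue); November 21, 1996 (Thu); November 22, 1996 (Fri); November 27, 1996 (Wed); November 29, 1996 (Fri).
All 6 holidays fall on weekdays, so subtract 6.
Business days: 24 − 6 = 18.

18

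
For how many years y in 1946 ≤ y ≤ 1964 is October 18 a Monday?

Day of week of October 18 in each year:
1946: Fri, 1947: Sat, 1948: Mon ✓, 1949: Tue, 1950: Wed, 1951: Thu, 1952: Sat, 1953: Sun, 1954: Mon ✓, 1955: Tue, 1956: Thu, 1957: Fri, 1958: Sat, 1959: Sun, 1960: Tue, 1961: Wed, 1962: Thu, 1963: Fri, 1964: Sun
Mondays: 1948, 1954.

2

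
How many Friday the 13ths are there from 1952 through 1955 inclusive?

6

Friday-the-13ths by year:
1952: Jun
1953: Feb, Mar, Nov
1954: Aug
1955: May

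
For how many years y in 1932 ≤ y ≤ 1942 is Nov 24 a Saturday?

Day of week of November 24 in each year:
1932: Thu, 1933: Fri, 1934: Sat ✓, 1935: Sun, 1936: Tue, 1937: Wed, 1938: Thu, 1939: Fri, 1940: Sun, 1941: Mon, 1942: Tue
Saturdays: 1934.

1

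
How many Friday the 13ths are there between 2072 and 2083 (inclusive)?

20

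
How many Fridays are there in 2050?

52

1 January 2050 is a Saturday.
From 1 January 2050 to 31 December 2050 is 365 days inclusive.
365 = 7 × 52 + 1, so there are 52 full weeks plus 1 extra day.
Each full week contributes one Friday: 52 so far.
The 1 extra day is Sat — none qualify.
Total: 52 + 0 = 52.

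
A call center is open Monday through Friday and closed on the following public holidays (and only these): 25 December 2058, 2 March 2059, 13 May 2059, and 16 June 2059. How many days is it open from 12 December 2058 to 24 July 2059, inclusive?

12 December 2058 is a Thursday.
From 12 December 2058 to 24 July 2059 is 225 days inclusive.
225 = 7 × 32 + 1, so there are 32 full weeks plus 1 extra day.
Each full week contributes 5 weekdays (Mon–Fri): 32 × 5 = 160.
The 1 extra day is Thursday — 1 of them qualifies.
Total: 160 + 1 = 161.
Holidays: 25 December 2058 (Wed); 2 March 2059 (Sun); 13 May 2059 (Tue); 16 June 2059 (Mon).
3 of the 4 holidays fall on weekdays; the rest are weekends and were already excluded.
Business days: 161 − 3 = 158.

158 business days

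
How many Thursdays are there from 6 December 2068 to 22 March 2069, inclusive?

16

6 December 2068 is a Thursday.
That's 107 days from start to end, counting both.
107 = 7 × 15 + 2, so there are 15 full weeks plus 2 extra days.
Each full week contributes one Thursday: 15 so far.
The 2 extra days are Thursday, Friday — 1 of them qualifies.
Total: 15 + 1 = 16.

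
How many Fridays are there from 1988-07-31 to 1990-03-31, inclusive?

87

1988-07-31 is a Sunday.
From 1988-07-31 to 1990-03-31 is 609 days inclusive.
609 = 7 × 87, so the span is exactly 87 full weeks.
Each full week contributes one Friday: 87 so far.
Total: 87.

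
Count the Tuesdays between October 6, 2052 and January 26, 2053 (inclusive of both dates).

16 Tuesdays

October 6, 2052 is a Sunday.
The range spans 113 days (inclusive of both endpoints).
113 = 7 × 16 + 1, so there are 16 full weeks plus 1 extra day.
Each full week contributes one Tuesday: 16 so far.
The 1 extra day is Sun — none qualify.
Total: 16 + 0 = 16.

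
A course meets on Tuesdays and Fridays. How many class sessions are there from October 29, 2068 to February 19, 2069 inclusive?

October 29, 2068 is a Monday.
From October 29, 2068 to February 19, 2069 is 114 days inclusive.
114 = 7 × 16 + 2, so there are 16 full weeks plus 2 extra days.
Each full week contributes 2 days from the set (Tue, Fri): 16 × 2 = 32.
The 2 extra days are Mon, Tue — 1 of them qualifies.
Total: 32 + 1 = 33.

33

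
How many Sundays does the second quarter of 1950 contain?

1950-04-01 is a Saturday.
The range spans 91 days (inclusive of both endpoints).
91 = 7 × 13, so the span is exactly 13 full weeks.
Each full week contributes one Sunday: 13 so far.
Total: 13.

13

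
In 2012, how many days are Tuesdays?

52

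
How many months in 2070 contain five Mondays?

4

A month has five Mondays exactly when Monday falls within its first (length − 28) days.
Jan: 31 days, starts Wed → 5 of Wed, Thu, Fri
Feb: 28 days, starts Sat → 5 of (none)
Mar: 31 days, starts Sat → 5 of Sat, Sun, Mon ✓
Apr: 30 days, starts Tue → 5 of Tue, Wed
May: 31 days, starts Thu → 5 of Thu, Fri, Sat
Jun: 30 days, starts Sun → 5 of Sun, Mon ✓
Jul: 31 days, starts Tue → 5 of Tue, Wed, Thu
Aug: 31 days, starts Fri → 5 of Fri, Sat, Sun
Sep: 30 days, starts Mon → 5 of Mon, Tue ✓
Oct: 31 days, starts Wed → 5 of Wed, Thu, Fri
Nov: 30 days, starts Sat → 5 of Sat, Sun
Dec: 31 days, starts Mon → 5 of Mon, Tue, Wed ✓
Months with five Mondays: Mar, Jun, Sep, Dec.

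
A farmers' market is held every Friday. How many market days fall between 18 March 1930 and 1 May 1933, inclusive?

163 Fridays

18 March 1930 is a Tuesday.
That's 1141 days from start to end, counting both.
1141 = 7 × 163, so the span is exactly 163 full weeks.
Each full week contributes one Friday: 163 so far.
Total: 163.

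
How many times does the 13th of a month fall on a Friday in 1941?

The 13th falls on a Friday when the month's 13th has weekday Fri.
Jan 13 is Mon; Feb 13 is Thu; Mar 13 is Thu; Apr 13 is Sun; May 13 is Tue; Jun 13 is Fri ✓; Jul 13 is Sun; Aug 13 is Wed; Sep 13 is Sat; Oct 13 is Mon; Nov 13 is Thu; Dec 13 is Sat.
Friday the 13ths: Jun.

1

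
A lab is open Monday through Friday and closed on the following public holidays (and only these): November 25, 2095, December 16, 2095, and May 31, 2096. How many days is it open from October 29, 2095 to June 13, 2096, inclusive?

October 29, 2095 is a Saturday.
From October 29, 2095 to June 13, 2096 is 229 days inclusive.
229 = 7 × 32 + 5, so there are 32 full weeks plus 5 extra days.
Each full week contributes 5 weekdays (Mon–Fri): 32 × 5 = 160.
The 5 extra days are Sat, Sun, Mon, Tue, Wed — 3 of them qualify.
Total: 160 + 3 = 163.
Holidays: November 25, 2095 (Fri); December 16, 2095 (Fri); May 31, 2096 (Thu).
All 3 holidays fall on weekdays, so subtract 3.
Business days: 163 − 3 = 160.

160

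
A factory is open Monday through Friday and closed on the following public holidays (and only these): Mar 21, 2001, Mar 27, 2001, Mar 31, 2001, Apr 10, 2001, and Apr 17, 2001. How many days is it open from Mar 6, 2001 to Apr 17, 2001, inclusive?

27

Mar 6, 2001 is a Tuesday.
From Mar 6, 2001 to Apr 17, 2001 is 43 days inclusive.
43 = 7 × 6 + 1, so there are 6 full weeks plus 1 extra day.
Each full week contributes 5 weekdays (Mon–Fri): 6 × 5 = 30.
The 1 extra day is Tuesday — 1 of them qualifies.
Total: 30 + 1 = 31.
Holidays: Mar 21, 2001 (Wed); Mar 27, 2001 (Tue); Mar 31, 2001 (Sat); Apr 10, 2001 (Tue); Apr 17, 2001 (Tue).
4 of the 5 holidays fall on weekdays; the rest are weekends and were already excluded.
Business days: 31 − 4 = 27.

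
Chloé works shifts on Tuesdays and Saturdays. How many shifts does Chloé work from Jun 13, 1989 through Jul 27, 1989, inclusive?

13

Jun 13, 1989 is a Tuesday.
From Jun 13, 1989 to Jul 27, 1989 is 45 days inclusive.
45 = 7 × 6 + 3, so there are 6 full weeks plus 3 extra days.
Each full week contributes 2 days from the set (Tue, Sat): 6 × 2 = 12.
The 3 extra days are Tue, Wed, Thu — 1 of them qualifies.
Total: 12 + 1 = 13.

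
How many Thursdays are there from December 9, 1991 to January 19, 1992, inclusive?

6

December 9, 1991 is a Monday.
From December 9, 1991 to January 19, 1992 is 42 days inclusive.
42 = 7 × 6, so the span is exactly 6 full weeks.
Each full week contributes one Thursday: 6 so far.
Total: 6.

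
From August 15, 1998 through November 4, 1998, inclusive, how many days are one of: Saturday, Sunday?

24

August 15, 1998 is a Saturday.
That's 82 days from start to end, counting both.
82 = 7 × 11 + 5, so there are 11 full weeks plus 5 extra days.
Each full week contributes 2 days from the set (Sat, Sun): 11 × 2 = 22.
The 5 extra days are Saturday, Sunday, Monday, Tuesday, Wednesday — 2 of them qualify.
Total: 22 + 2 = 24.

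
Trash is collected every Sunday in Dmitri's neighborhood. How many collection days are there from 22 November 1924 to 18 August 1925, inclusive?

39 Sundays

22 November 1924 is a Saturday.
That's 270 days from start to end, counting both.
270 = 7 × 38 + 4, so there are 38 full weeks plus 4 extra days.
Each full week contributes one Sunday: 38 so far.
The 4 extra days are Saturday, Sunday, Monday, Tuesday — 1 of them qualifies.
Total: 38 + 1 = 39.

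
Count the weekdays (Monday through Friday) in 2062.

260 weekdays

1 January 2062 is a Sunday.
That's 365 days from start to end, counting both.
365 = 7 × 52 + 1, so there are 52 full weeks plus 1 extra day.
Each full week contributes 5 weekdays (Mon–Fri): 52 × 5 = 260.
The 1 extra day is Sun — none qualify.
Total: 260 + 0 = 260.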